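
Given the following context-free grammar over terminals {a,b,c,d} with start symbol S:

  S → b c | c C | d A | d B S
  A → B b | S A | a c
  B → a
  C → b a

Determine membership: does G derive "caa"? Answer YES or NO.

Convert to CNF:
  S -> T0 T2 | T2 C | T3 A | T3 X4
  A -> B T0 | S A | T1 T2
  B -> a
  C -> T0 T1
  T0 -> b
  T1 -> a
  T2 -> c
  T3 -> d
  X4 -> B S

CYK table (by increasing span):
  cell(0,0) c: {T2}  orig:{}
  cell(1,1) a: {B,T1}  orig:{B}
  cell(2,2) a: {B,T1}  orig:{B}
  cell(0,1) ca: ∅
  cell(1,2) aa: ∅
  cell(0,2) caa: ∅

S ∉ T[0,2] ⇒ NO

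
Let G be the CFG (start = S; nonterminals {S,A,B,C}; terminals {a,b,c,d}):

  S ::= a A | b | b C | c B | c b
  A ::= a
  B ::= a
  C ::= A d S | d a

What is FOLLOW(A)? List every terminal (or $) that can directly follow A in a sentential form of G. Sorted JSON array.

FIRST sets, iterate to fixpoint:
pass 1:
  A via A→a: +{a}
  B via B→a: +{a}
  C via C→A d S: +{a}
  C via C→d a: +{d}
  S via S→a A: +{a}
  S via S→b: +{b}
  S via S→c B: +{c}
  FIRST(S)={a,b,c}  FIRST(A)={a}  FIRST(B)={a}  FIRST(C)={a,d}
pass 2: (stable)
  FIRST(S)={a,b,c}  FIRST(A)={a}  FIRST(B)={a}  FIRST(C)={a,d}

FOLLOW iteration:
FOLLOW(S) := {$}
round 1:
  C→A d S: FOLLOW(A) ⊇ FIRST(d) = {d}; new: +{d}
  S→a A: FOLLOW(A) ⊇ FOLLOW(S) ⊇ {$}; new: +{$}
  S→b C: FOLLOW(C) ⊇ FOLLOW(S) ⊇ {$}; new: +{$}
  S→c B: FOLLOW(B) ⊇ FOLLOW(S) ⊇ {$}; new: +{$}
  FOLLOW(S)={$}  FOLLOW(A)={$,d}  FOLLOW(B)={$}  FOLLOW(C)={$}
round 2: done
  FOLLOW(S)={$}  FOLLOW(A)={$,d}  FOLLOW(B)={$}  FOLLOW(C)={$}

FOLLOW(A) = ["$", "d"]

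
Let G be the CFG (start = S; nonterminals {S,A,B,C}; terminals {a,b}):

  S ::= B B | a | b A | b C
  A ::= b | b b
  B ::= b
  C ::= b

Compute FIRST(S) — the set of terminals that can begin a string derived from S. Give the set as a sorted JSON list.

FIRST sets, iterate to fixpoint:
[1]
  A via A→b: +{b}
  B via B→b: +{b}
  C via C→b: +{b}
  S via S→B B: +{b}
  S via S→a: +{a}
  S: {a,b}  A: {b}  B: {b}  C: {b}
[2] — fixpoint
  S: {a,b}  A: {b}  B: {b}  C: {b}

FIRST(S) = ["a", "b"]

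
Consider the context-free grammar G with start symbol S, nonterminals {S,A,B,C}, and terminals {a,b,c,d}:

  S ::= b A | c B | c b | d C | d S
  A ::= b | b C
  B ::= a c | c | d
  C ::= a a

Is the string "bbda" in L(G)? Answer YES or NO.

CNF form of G:
  S -> T0 A | T2 B | T2 T0 | T3 C | T3 S
  A -> T0 C | b
  B -> T1 T2 | c | d
  C -> T1 T1
  T0 -> b
  T1 -> a
  T2 -> c
  T3 -> d

CYK table (by increasing span):
  cell(0,0) b: {A,T0}  orig:{A}
  cell(1,1) b: {A,T0}  orig:{A}
  cell(2,2) d: {B,T3}  orig:{B}
  cell(3,3) a: {T1}  orig:{}
  cell(0,1) bb: {S}
  cell(1,2) bd: ∅
  cell(2,3) da: ∅
  cell(0,2) bbd: ∅
  cell(1,3) bda: ∅
  cell(0,3) bbda: ∅

S ∉ T[0,3] ⇒ NO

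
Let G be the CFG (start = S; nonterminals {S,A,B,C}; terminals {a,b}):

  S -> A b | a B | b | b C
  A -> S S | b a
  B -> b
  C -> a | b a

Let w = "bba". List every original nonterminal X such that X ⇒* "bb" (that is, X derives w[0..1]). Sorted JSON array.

CNF form of G:
  S -> A T0 | T0 C | T1 B | b
  A -> S S | T0 T1
  B -> b
  C -> T0 T1 | a
  T0 -> b
  T1 -> a

CYK fill, restricted to cells inside w[0..1]:
  T[0,0] 'b' = {B,S,T0}  orig:{B,S}
  T[1,1] 'b' = {B,S,T0}  orig:{B,S}
  T[0,1] 'bb' = {A}

Original NTs in T[0,1] deriving "bb": ["A"]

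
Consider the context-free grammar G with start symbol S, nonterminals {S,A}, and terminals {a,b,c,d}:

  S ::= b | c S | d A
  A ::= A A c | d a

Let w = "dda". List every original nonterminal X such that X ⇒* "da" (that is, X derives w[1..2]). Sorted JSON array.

Convert to CNF:
  S -> T0 S | T1 A | b
  A -> A X3 | T1 T2
  T0 -> c
  T1 -> d
  T2 -> a
  X3 -> A T0

CYK fill, restricted to cells inside w[1..2]:
  T[1,1] 'd' = {T1}  orig:{}
  T[2,2] 'a' = {T2}  orig:{}
  T[1,2] 'da' = {A}

Original NTs in T[1,2] deriving "da": ["A"]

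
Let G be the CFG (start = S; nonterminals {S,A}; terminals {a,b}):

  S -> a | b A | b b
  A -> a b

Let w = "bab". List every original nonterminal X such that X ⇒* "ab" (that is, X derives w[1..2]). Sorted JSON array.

CNF form of G:
  S -> T1 A | T1 T1 | a
  A -> T0 T1
  T0 -> a
  T1 -> b

Fill CYK table bottom-up (cells [i..j] with 1 ≤ i ≤ j ≤ 2 only):
  cell(1,1) a: {S,T0}  orig:{S}
  cell(2,2) b: {T1}  orig:{}
  cell(1,2) ab: {A}

Original NTs in T[1,2] deriving "ab": ["A"]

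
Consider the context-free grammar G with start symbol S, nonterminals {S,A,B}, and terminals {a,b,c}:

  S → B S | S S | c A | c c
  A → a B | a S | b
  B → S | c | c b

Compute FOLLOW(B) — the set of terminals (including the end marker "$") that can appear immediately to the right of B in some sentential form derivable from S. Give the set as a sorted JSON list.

FIRST sets, iterate to fixpoint:
round 1:
  A via A→a B: +{a}
  A via A→b: +{b}
  B via B→c: +{c}
  S via S→B S: +{c}
  FIRST[S]={c}  FIRST[A]={a,b}  FIRST[B]={c}
round 2: — fixpoint
  FIRST[S]={c}  FIRST[A]={a,b}  FIRST[B]={c}

FOLLOW iteration:
FOLLOW(S) := {$}
iter 1:
  S→B S: FOLLOW(B) ⊇ FIRST(S) = {c}; new: +{c}
  S→S S: FOLLOW(S) ⊇ FIRST(S) = {c}; new: +{c}
  S→c A: FOLLOW(A) ⊇ FOLLOW(S) ⊇ {$,c}; new: +{$,c}
  S: {$,c}  A: {$,c}  B: {c}
iter 2:
  A→a B: FOLLOW(B) ⊇ FOLLOW(A) ⊇ {$,c}; new: +{$}
  S: {$,c}  A: {$,c}  B: {$,c}
iter 3: — fixpoint
  S: {$,c}  A: {$,c}  B: {$,c}

FOLLOW(B) = ["$", "c"]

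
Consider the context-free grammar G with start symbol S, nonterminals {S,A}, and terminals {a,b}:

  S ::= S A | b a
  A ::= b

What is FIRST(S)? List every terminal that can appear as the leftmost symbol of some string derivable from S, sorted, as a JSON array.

Compute FIRST by fixpoint:
[1]
  A via A→b: +{b}
  S via S→b a: +{b}
  S: {b}  A: {b}
[2] done
  S: {b}  A: {b}

FIRST(S) = ["b"]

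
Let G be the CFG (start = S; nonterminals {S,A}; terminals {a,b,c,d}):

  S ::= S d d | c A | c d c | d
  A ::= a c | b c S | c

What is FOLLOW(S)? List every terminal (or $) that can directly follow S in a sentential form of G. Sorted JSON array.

FIRST iteration:
[1]
  A via A→a c: +{a}
  A via A→b c S: +{b}
  A via A→c: +{c}
  S via S→c A: +{c}
  S via S→d: +{d}
  FIRST[S]={c,d}  FIRST[A]={a,b,c}
[2] done
  FIRST[S]={c,d}  FIRST[A]={a,b,c}

FOLLOW iteration:
seed FOLLOW(S) with $
[1]
  S→S d d: FOLLOW(S) ⊇ FIRST(d) = {d}; new: +{d}
  S→c A: FOLLOW(A) ⊇ FOLLOW(S) ⊇ {$,d}; new: +{$,d}
  FOLLOW(S)={$,d}  FOLLOW(A)={$,d}
[2] done
  FOLLOW(S)={$,d}  FOLLOW(A)={$,d}

FOLLOW(S) = ["$", "d"]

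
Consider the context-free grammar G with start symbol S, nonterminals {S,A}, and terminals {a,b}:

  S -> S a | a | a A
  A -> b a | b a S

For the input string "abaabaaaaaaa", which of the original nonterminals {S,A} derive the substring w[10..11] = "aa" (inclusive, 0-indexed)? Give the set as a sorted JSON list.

Convert to CNF:
  S -> S T1 | T1 A | a
  A -> T0 T1 | T0 X2
  T0 -> b
  T1 -> a
  X2 -> T1 S

CYK fill (cells [i..j] with 10 ≤ i ≤ j ≤ 11 only):
  T[10,10] 'a' = {S,T1}  orig:{S}
  T[11,11] 'a' = {S,T1}  orig:{S}
  T[10,11] 'aa' = {S,X2}  orig:{S}

Original NTs in T[10,11] deriving "aa": ["S"]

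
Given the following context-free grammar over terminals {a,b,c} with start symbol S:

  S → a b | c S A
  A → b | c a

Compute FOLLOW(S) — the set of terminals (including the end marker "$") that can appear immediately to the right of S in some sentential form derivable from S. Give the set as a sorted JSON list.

FIRST sets, iterate to fixpoint:
[1]
  A via A→b: +{b}
  A via A→c a: +{c}
  S via S→a b: +{a}
  S via S→c S A: +{c}
  FIRST(S)={a,c}  FIRST(A)={b,c}
[2] (no change)
  FIRST(S)={a,c}  FIRST(A)={b,c}

Compute FOLLOW by fixpoint:
seed FOLLOW(S) with $
[1]
  S→c S A: FOLLOW(S) ⊇ FIRST(A) = {b,c}; new: +{b,c}
  S→c S A: FOLLOW(A) ⊇ FOLLOW(S) ⊇ {$,b,c}; new: +{$,b,c}
  S: {$,b,c}  A: {$,b,c}
[2] (no change)
  S: {$,b,c}  A: {$,b,c}

FOLLOW(S) = ["$", "b", "c"]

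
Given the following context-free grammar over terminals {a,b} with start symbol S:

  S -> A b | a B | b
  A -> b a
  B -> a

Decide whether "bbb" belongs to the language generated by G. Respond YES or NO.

CNF form of G:
  S -> A T0 | T1 B | b
  A -> T0 T1
  B -> a
  T0 -> b
  T1 -> a

CYK fill:
  T[0,0] 'b' = {S,T0}  orig:{S}
  T[1,1] 'b' = {S,T0}  orig:{S}
  T[2,2] 'b' = {S,T0}  orig:{S}
  T[0,1] 'bb' = ∅
  T[1,2] 'bb' = ∅
  T[0,2] 'bbb' = ∅

S ∉ T[0,2] ⇒ NO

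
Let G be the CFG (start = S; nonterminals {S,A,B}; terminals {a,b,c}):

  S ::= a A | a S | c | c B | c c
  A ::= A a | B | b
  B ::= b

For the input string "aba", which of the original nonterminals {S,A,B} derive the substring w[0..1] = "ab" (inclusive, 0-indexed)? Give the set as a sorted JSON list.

Convert to CNF:
  S -> T0 A | T0 S | T1 B | T1 T1 | c
  A -> A T0 | b
  B -> b
  T0 -> a
  T1 -> c

Fill CYK table bottom-up (cells [i..j] with 0 ≤ i ≤ j ≤ 1 only):
  [0..0]={T0}  "a"  orig:{}
  [1..1]={A,B}  "b"
  [0..1]={S}  "ab"

Original NTs in T[0,1] deriving "ab": ["S"]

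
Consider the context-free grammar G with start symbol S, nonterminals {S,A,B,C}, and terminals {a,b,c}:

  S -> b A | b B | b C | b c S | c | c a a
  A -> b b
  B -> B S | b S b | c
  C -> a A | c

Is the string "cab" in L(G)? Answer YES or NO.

CNF form of G:
  S -> T0 A | T0 B | T0 C | T0 X4 | T2 X5 | c
  A -> T0 T0
  B -> B S | T0 X3 | c
  C -> T1 A | c
  T0 -> b
  T1 -> a
  T2 -> c
  X3 -> S T0
  X4 -> T2 S
  X5 -> T1 T1

CYK fill:
  [0..0]={B,C,S,T2}  "c"  orig:{B,C,S}
  [1..1]={T1}  "a"  orig:{}
  [2..2]={T0}  "b"  orig:{}
  [0..1]=∅  "ca"
  [1..2]=∅  "ab"
  [0..2]=∅  "cab"

S ∉ T[0,2] ⇒ NO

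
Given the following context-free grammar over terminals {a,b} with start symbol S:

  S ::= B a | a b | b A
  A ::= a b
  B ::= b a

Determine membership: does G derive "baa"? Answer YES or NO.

CNF form of G:
  S -> B T0 | T0 T1 | T1 A
  A -> T0 T1
  B -> T1 T0
  T0 -> a
  T1 -> b

CYK table (by increasing span):
  cell(0,0) b: {T1}  orig:{}
  cell(1,1) a: {T0}  orig:{}
  cell(2,2) a: {T0}  orig:{}
  cell(0,1) ba: {B}
  cell(1,2) aa: ∅
  cell(0,2) baa: {S}

S ∈ T[0,2] ⇒ YES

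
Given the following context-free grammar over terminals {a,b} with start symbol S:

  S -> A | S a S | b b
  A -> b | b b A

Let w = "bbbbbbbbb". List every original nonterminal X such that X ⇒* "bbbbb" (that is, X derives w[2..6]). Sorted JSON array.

Convert to CNF:
  S -> S X3 | T0 T0 | T0 X4 | b
  A -> T0 X2 | b
  T0 -> b
  T1 -> a
  X2 -> T0 A
  X3 -> T1 S
  X4 -> T0 A

CYK table (by increasing span) (cells [i..j] with 2 ≤ i ≤ j ≤ 6 only):
  cell(2,2) b: {A,S,T0}  orig:{A,S}
  cell(3,3) b: {A,S,T0}  orig:{A,S}
  cell(4,4) b: {A,S,T0}  orig:{A,S}
  cell(5,5) b: {A,S,T0}  orig:{A,S}
  cell(6,6) b: {A,S,T0}  orig:{A,S}
  cell(2,3) bb: {S,X2,X4}  orig:{S}
  cell(3,4) bb: {S,X2,X4}  orig:{S}
  cell(4,5) bb: {S,X2,X4}  orig:{S}
  cell(5,6) bb: {S,X2,X4}  orig:{S}
  cell(2,4) bbb: {A,S}
  cell(3,5) bbb: {A,S}
  cell(4,6) bbb: {A,S}
  cell(2,5) bbbb: {X2,X4}  orig:{}
  cell(3,6) bbbb: {X2,X4}  orig:{}
  cell(2,6) bbbbb: {A,S}

Original NTs in T[2,6] deriving "bbbbb": ["A", "S"]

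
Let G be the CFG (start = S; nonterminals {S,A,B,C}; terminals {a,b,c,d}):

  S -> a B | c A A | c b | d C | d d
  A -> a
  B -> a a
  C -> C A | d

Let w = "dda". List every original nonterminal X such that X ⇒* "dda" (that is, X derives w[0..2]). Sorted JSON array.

Convert to CNF:
  S -> T0 B | T1 T2 | T1 X4 | T3 C | T3 T3
  A -> a
  B -> T0 T0
  C -> C A | d
  T0 -> a
  T1 -> c
  T2 -> b
  T3 -> d
  X4 -> A A

Fill CYK table bottom-up, restricted to cells inside w[0..2]:
  T[0,0] 'd' = {C,T3}  orig:{C}
  T[1,1] 'd' = {C,T3}  orig:{C}
  T[2,2] 'a' = {A,T0}  orig:{A}
  T[0,1] 'dd' = {S}
  T[1,2] 'da' = {C}
  T[0,2] 'dda' = {S}

Original NTs in T[0,2] deriving "dda": ["S"]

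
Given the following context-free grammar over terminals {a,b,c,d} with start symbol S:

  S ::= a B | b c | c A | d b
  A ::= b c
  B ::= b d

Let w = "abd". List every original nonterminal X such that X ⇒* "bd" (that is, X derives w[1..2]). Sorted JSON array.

Convert to CNF:
  S -> T0 T1 | T1 A | T2 T0 | T3 B
  A -> T0 T1
  B -> T0 T2
  T0 -> b
  T1 -> c
  T2 -> d
  T3 -> a

CYK fill, restricted to cells inside w[1..2]:
  T[1,1] 'b' = {T0}  orig:{}
  T[2,2] 'd' = {T2}  orig:{}
  T[1,2] 'bd' = {B}

Original NTs in T[1,2] deriving "bd": ["B"]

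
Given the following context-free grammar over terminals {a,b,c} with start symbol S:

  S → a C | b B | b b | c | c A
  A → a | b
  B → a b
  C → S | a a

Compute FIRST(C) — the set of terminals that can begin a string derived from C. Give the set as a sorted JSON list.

FIRST iteration:
pass 1:
  A via A→a: +{a}
  A via A→b: +{b}
  B via B→a b: +{a}
  C via C→a a: +{a}
  S via S→a C: +{a}
  S via S→b B: +{b}
  S via S→c: +{c}
  FIRST(S)={a,b,c}  FIRST(A)={a,b}  FIRST(B)={a}  FIRST(C)={a}
pass 2:
  C via C→S: +{b,c}
  FIRST(S)={a,b,c}  FIRST(A)={a,b}  FIRST(B)={a}  FIRST(C)={a,b,c}
pass 3: (stable)
  FIRST(S)={a,b,c}  FIRST(A)={a,b}  FIRST(B)={a}  FIRST(C)={a,b,c}

FIRST(C) = ["a", "b", "c"]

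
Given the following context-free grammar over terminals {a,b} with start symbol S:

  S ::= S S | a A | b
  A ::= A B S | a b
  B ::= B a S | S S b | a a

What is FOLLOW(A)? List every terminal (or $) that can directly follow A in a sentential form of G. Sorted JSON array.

Compute FIRST by fixpoint:
[1]
  A via A→a b: +{a}
  B via B→a a: +{a}
  S via S→a A: +{a}
  S via S→b: +{b}
  S: {a,b}  A: {a}  B: {a}
[2]
  B via B→S S b: +{b}
  S: {a,b}  A: {a}  B: {a,b}
[3] done
  S: {a,b}  A: {a}  B: {a,b}

FOLLOW iteration:
FOLLOW(S) := {$}
pass 1:
  A→A B S: FOLLOW(A) ⊇ FIRST(B) = {a,b}; new: +{a,b}
  A→A B S: FOLLOW(B) ⊇ FIRST(S) = {a,b}; new: +{a,b}
  A→A B S: FOLLOW(S) ⊇ FOLLOW(A) ⊇ {a,b}; new: +{a,b}
  S→a A: FOLLOW(A) ⊇ FOLLOW(S) ⊇ {$,a,b}; new: +{$}
  FOLLOW[S]={$,a,b}  FOLLOW[A]={$,a,b}  FOLLOW[B]={a,b}
pass 2: done
  FOLLOW[S]={$,a,b}  FOLLOW[A]={$,a,b}  FOLLOW[B]={a,b}

FOLLOW(A) = ["$", "a", "b"]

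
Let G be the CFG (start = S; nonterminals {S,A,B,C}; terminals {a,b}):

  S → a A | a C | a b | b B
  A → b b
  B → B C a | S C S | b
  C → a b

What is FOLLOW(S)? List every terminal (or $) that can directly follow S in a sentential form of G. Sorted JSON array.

FIRST iteration:
round 1:
  A via A→b b: +{b}
  B via B→b: +{b}
  C via C→a b: +{a}
  S via S→a A: +{a}
  S via S→b B: +{b}
  FIRST(S)={a,b}  FIRST(A)={b}  FIRST(B)={b}  FIRST(C)={a}
round 2:
  B via B→S C S: +{a}
  FIRST(S)={a,b}  FIRST(A)={b}  FIRST(B)={a,b}  FIRST(C)={a}
round 3: done
  FIRST(S)={a,b}  FIRST(A)={b}  FIRST(B)={a,b}  FIRST(C)={a}

Compute FOLLOW by fixpoint:
seed FOLLOW(S) with $
round 1:
  B→B C a: FOLLOW(B) ⊇ FIRST(C) = {a}; new: +{a}
  B→B C a: FOLLOW(C) ⊇ FIRST(a) = {a}; new: +{a}
  B→S C S: FOLLOW(S) ⊇ FIRST(C) = {a}; new: +{a}
  B→S C S: FOLLOW(C) ⊇ FIRST(S) = {a,b}; new: +{b}
  S→a A: FOLLOW(A) ⊇ FOLLOW(S) ⊇ {$,a}; new: +{$,a}
  S→a C: FOLLOW(C) ⊇ FOLLOW(S) ⊇ {$,a}; new: +{$}
  S→b B: FOLLOW(B) ⊇ FOLLOW(S) ⊇ {$,a}; new: +{$}
  FOLLOW[S]={$,a}  FOLLOW[A]={$,a}  FOLLOW[B]={$,a}  FOLLOW[C]={$,a,b}
round 2: — fixpoint
  FOLLOW[S]={$,a}  FOLLOW[A]={$,a}  FOLLOW[B]={$,a}  FOLLOW[C]={$,a,b}

FOLLOW(S) = ["$", "a"]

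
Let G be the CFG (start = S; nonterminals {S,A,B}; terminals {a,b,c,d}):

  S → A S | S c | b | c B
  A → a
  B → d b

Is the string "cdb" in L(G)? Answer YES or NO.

CNF form of G:
  S -> A S | S T2 | T2 B | b
  A -> a
  B -> T0 T1
  T0 -> d
  T1 -> b
  T2 -> c

CYK fill:
  cell(0,0) c: {T2}  orig:{}
  cell(1,1) d: {T0}  orig:{}
  cell(2,2) b: {S,T1}  orig:{S}
  cell(0,1) cd: ∅
  cell(1,2) db: {B}
  cell(0,2) cdb: {S}

S ∈ T[0,2] ⇒ YES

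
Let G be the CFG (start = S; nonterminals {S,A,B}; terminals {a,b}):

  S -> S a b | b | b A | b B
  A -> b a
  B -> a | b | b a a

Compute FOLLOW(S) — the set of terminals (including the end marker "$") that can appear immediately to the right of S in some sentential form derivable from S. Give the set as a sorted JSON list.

FIRST iteration:
[1]
  A via A→b a: +{b}
  B via B→a: +{a}
  B via B→b: +{b}
  S via S→b: +{b}
  S: {b}  A: {b}  B: {a,b}
[2] (stable)
  S: {b}  A: {b}  B: {a,b}

FOLLOW sets:
FOLLOW(S) := {$}
[1]
  S→S a b: FOLLOW(S) ⊇ FIRST(a) = {a}; new: +{a}
  S→b A: FOLLOW(A) ⊇ FOLLOW(S) ⊇ {$,a}; new: +{$,a}
  S→b B: FOLLOW(B) ⊇ FOLLOW(S) ⊇ {$,a}; new: +{$,a}
  S: {$,a}  A: {$,a}  B: {$,a}
[2] — fixpoint
  S: {$,a}  A: {$,a}  B: {$,a}

FOLLOW(S) = ["$", "a"]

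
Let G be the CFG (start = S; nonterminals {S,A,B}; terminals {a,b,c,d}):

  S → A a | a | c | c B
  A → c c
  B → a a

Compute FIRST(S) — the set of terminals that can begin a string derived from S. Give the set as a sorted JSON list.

Compute FIRST by fixpoint:
round 1:
  A via A→c c: +{c}
  B via B→a a: +{a}
  S via S→A a: +{c}
  S via S→a: +{a}
  S: {a,c}  A: {c}  B: {a}
round 2: — fixpoint
  S: {a,c}  A: {c}  B: {a}

FIRST(S) = ["a", "c"]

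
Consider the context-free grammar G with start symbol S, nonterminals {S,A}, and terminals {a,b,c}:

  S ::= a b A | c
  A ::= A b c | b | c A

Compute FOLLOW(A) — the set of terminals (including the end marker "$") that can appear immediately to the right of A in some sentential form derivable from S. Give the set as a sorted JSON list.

FIRST sets, iterate to fixpoint:
[1]
  A via A→b: +{b}
  A via A→c A: +{c}
  S via S→a b A: +{a}
  S via S→c: +{c}
  S: {a,c}  A: {b,c}
[2] — fixpoint
  S: {a,c}  A: {b,c}

FOLLOW sets:
FOLLOW(S) := {$}
round 1:
  A→A b c: FOLLOW(A) ⊇ FIRST(b) = {b}; new: +{b}
  S→a b A: FOLLOW(A) ⊇ FOLLOW(S) ⊇ {$}; new: +{$}
  FOLLOW[S]={$}  FOLLOW[A]={$,b}
round 2: — fixpoint
  FOLLOW[S]={$}  FOLLOW[A]={$,b}

FOLLOW(A) = ["$", "b"]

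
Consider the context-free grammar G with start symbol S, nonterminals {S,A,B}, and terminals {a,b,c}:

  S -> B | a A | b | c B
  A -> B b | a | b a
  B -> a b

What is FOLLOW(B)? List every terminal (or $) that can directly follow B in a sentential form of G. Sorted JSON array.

FIRST sets, iterate to fixpoint:
iter 1:
  A via A→a: +{a}
  A via A→b a: +{b}
  B via B→a b: +{a}
  S via S→B: +{a}
  S via S→b: +{b}
  S via S→c B: +{c}
  FIRST[S]={a,b,c}  FIRST[A]={a,b}  FIRST[B]={a}
iter 2: done
  FIRST[S]={a,b,c}  FIRST[A]={a,b}  FIRST[B]={a}

FOLLOW iteration:
initialize: $ ∈ FOLLOW(S)
pass 1:
  A→B b: FOLLOW(B) ⊇ FIRST(b) = {b}; new: +{b}
  S→B: FOLLOW(B) ⊇ FOLLOW(S) ⊇ {$}; new: +{$}
  S→a A: FOLLOW(A) ⊇ FOLLOW(S) ⊇ {$}; new: +{$}
  FOLLOW[S]={$}  FOLLOW[A]={$}  FOLLOW[B]={$,b}
pass 2: done
  FOLLOW[S]={$}  FOLLOW[A]={$}  FOLLOW[B]={$,b}

FOLLOW(B) = ["$", "b"]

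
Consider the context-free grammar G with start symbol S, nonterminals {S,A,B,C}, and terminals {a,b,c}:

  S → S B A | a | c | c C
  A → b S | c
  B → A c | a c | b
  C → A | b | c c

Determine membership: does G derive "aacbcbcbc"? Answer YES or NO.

CNF form of G:
  S -> S X3 | T1 C | a | c
  A -> T0 S | c
  B -> A T1 | T2 T1 | b
  C -> T0 S | T1 T1 | b | c
  T0 -> b
  T1 -> c
  T2 -> a
  X3 -> B A

CYK fill:
  cell(0,0) a: {S,T2}  orig:{S}
  cell(1,1) a: {S,T2}  orig:{S}
  cell(2,2) c: {A,C,S,T1}  orig:{A,C,S}
  cell(3,3) b: {B,C,T0}  orig:{B,C}
  cell(4,4) c: {A,C,S,T1}  orig:{A,C,S}
  cell(5,5) b: {B,C,T0}  orig:{B,C}
  cell(6,6) c: {A,C,S,T1}  orig:{A,C,S}
  cell(7,7) b: {B,C,T0}  orig:{B,C}
  cell(8,8) c: {A,C,S,T1}  orig:{A,C,S}
  cell(0,1) aa: ∅
  cell(1,2) ac: {B}
  cell(2,3) cb: {S}
  cell(3,4) bc: {A,C,X3}  orig:{A,C}
  cell(4,5) cb: {S}
  cell(5,6) bc: {A,C,X3}  orig:{A,C}
  cell(6,7) cb: {S}
  cell(7,8) bc: {A,C,X3}  orig:{A,C}
  cell(0,2) aac: ∅
  cell(1,3) acb: ∅
  cell(2,4) cbc: {S}
  cell(3,5) bcb: {A,C}
  cell(4,6) cbc: {S}
  cell(5,7) bcb: {A,C}
  cell(6,8) cbc: {S}
  cell(0,3) aacb: ∅
  cell(1,4) acbc: {X3}  orig:{}
  cell(2,5) cbcb: {S}
  cell(3,6) bcbc: {A,B,C}
  cell(4,7) cbcb: {S}
  cell(5,8) bcbc: {A,B,C}
  cell(0,4) aacbc: {S}
  cell(1,5) acbcb: {X3}  orig:{}
  cell(2,6) cbcbc: {S}
  cell(3,7) bcbcb: {A,C}
  cell(4,8) cbcbc: {S}
  cell(0,5) aacbcb: {S}
  cell(1,6) acbcbc: {X3}  orig:{}
  cell(2,7) cbcbcb: {S}
  cell(3,8) bcbcbc: {A,B,C,X3}  orig:{A,B,C}
  cell(0,6) aacbcbc: {S}
  cell(1,7) acbcbcb: {X3}  orig:{}
  cell(2,8) cbcbcbc: {S}
  cell(0,7) aacbcbcb: {S}
  cell(1,8) acbcbcbc: {X3}  orig:{}
  cell(0,8) aacbcbcbc: {S}

S ∈ T[0,8] ⇒ YES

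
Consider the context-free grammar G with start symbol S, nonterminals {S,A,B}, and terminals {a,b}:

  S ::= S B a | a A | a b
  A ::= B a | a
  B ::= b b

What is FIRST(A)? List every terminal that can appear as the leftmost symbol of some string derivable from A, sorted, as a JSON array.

FIRST iteration:
iter 1:
  A via A→a: +{a}
  B via B→b b: +{b}
  S via S→a A: +{a}
  S: {a}  A: {a}  B: {b}
iter 2:
  A via A→B a: +{b}
  S: {a}  A: {a,b}  B: {b}
iter 3: (no change)
  S: {a}  A: {a,b}  B: {b}

FIRST(A) = ["a", "b"]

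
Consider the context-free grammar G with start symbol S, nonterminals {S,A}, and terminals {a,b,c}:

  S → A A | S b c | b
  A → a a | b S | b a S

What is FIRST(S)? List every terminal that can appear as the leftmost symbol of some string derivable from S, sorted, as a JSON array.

Compute FIRST by fixpoint:
pass 1:
  A via A→a a: +{a}
  A via A→b S: +{b}
  S via S→A A: +{a,b}
  FIRST[S]={a,b}  FIRST[A]={a,b}
pass 2: (stable)
  FIRST[S]={a,b}  FIRST[A]={a,b}

FIRST(S) = ["a", "b"]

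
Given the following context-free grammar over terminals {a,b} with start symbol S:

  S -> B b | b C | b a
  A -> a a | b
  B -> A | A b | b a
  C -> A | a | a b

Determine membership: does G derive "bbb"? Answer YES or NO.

CNF form of G:
  S -> B T1 | T1 C | T1 T0
  A -> T0 T0 | b
  B -> A T1 | T0 T0 | T1 T0 | b
  C -> T0 T0 | T0 T1 | a | b
  T0 -> a
  T1 -> b

CYK table (by increasing span):
  [0..0]={A,B,C,T1}  "b"  orig:{A,B,C}
  [1..1]={A,B,C,T1}  "b"  orig:{A,B,C}
  [2..2]={A,B,C,T1}  "b"  orig:{A,B,C}
  [0..1]={B,S}  "bb"
  [1..2]={B,S}  "bb"
  [0..2]={S}  "bbb"

S ∈ T[0,2] ⇒ YES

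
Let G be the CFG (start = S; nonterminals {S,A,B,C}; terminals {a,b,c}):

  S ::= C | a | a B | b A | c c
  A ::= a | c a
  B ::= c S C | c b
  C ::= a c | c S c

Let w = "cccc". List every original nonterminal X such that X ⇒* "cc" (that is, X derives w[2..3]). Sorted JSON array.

Convert to CNF:
  S -> T0 T0 | T0 X5 | T1 B | T1 T0 | T2 A | a
  A -> T0 T1 | a
  B -> T0 T2 | T0 X3
  C -> T0 X4 | T1 T0
  T0 -> c
  T1 -> a
  T2 -> b
  X3 -> S C
  X4 -> S T0
  X5 -> S T0

CYK fill — only the sub-triangle for w[2..3]:
  cell(2,2) c: {T0}  orig:{}
  cell(3,3) c: {T0}  orig:{}
  cell(2,3) cc: {S}

Original NTs in T[2,3] deriving "cc": ["S"]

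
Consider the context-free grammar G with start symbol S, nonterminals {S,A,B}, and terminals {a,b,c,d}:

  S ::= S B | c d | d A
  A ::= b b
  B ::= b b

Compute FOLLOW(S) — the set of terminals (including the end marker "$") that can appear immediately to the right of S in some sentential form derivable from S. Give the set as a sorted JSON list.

Compute FIRST by fixpoint:
[1]
  A via A→b b: +{b}
  B via B→b b: +{b}
  S via S→c d: +{c}
  S via S→d A: +{d}
  FIRST[S]={c,d}  FIRST[A]={b}  FIRST[B]={b}
[2] (stable)
  FIRST[S]={c,d}  FIRST[A]={b}  FIRST[B]={b}

FOLLOW iteration:
seed FOLLOW(S) with $
round 1:
  S→S B: FOLLOW(S) ⊇ FIRST(B) = {b}; new: +{b}
  S→S B: FOLLOW(B) ⊇ FOLLOW(S) ⊇ {$,b}; new: +{$,b}
  S→d A: FOLLOW(A) ⊇ FOLLOW(S) ⊇ {$,b}; new: +{$,b}
  FOLLOW[S]={$,b}  FOLLOW[A]={$,b}  FOLLOW[B]={$,b}
round 2: done
  FOLLOW[S]={$,b}  FOLLOW[A]={$,b}  FOLLOW[B]={$,b}

FOLLOW(S) = ["$", "b"]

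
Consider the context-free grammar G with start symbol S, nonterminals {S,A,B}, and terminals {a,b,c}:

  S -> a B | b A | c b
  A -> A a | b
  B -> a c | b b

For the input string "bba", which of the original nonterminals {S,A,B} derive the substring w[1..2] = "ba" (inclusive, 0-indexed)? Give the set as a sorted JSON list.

Convert to CNF:
  S -> T0 B | T1 T2 | T2 A
  A -> A T0 | b
  B -> T0 T1 | T2 T2
  T0 -> a
  T1 -> c
  T2 -> b

CYK fill, restricted to cells inside w[1..2]:
  [1..1]={A,T2}  "b"  orig:{A}
  [2..2]={T0}  "a"  orig:{}
  [1..2]={A}  "ba"

Original NTs in T[1,2] deriving "ba": ["A"]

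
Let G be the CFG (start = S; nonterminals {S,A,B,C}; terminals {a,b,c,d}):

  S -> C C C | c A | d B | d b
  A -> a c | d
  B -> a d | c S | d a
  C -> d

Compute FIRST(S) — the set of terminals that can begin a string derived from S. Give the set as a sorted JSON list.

FIRST sets, iterate to fixpoint:
pass 1:
  A via A→a c: +{a}
  A via A→d: +{d}
  B via B→a d: +{a}
  B via B→c S: +{c}
  B via B→d a: +{d}
  C via C→d: +{d}
  S via S→C C C: +{d}
  S via S→c A: +{c}
  FIRST(S)={c,d}  FIRST(A)={a,d}  FIRST(B)={a,c,d}  FIRST(C)={d}
pass 2: (no change)
  FIRST(S)={c,d}  FIRST(A)={a,d}  FIRST(B)={a,c,d}  FIRST(C)={d}

FIRST(S) = ["c", "d"]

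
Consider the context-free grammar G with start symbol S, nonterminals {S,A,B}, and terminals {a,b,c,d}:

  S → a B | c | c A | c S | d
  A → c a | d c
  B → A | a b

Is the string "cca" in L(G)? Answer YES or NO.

CNF form of G:
  S -> T0 A | T0 S | T1 B | c | d
  A -> T0 T1 | T2 T0
  B -> T0 T1 | T1 T3 | T2 T0
  T0 -> c
  T1 -> a
  T2 -> d
  T3 -> b

CYK table (by increasing span):
  cell(0,0) c: {S,T0}  orig:{S}
  cell(1,1) c: {S,T0}  orig:{S}
  cell(2,2) a: {T1}  orig:{}
  cell(0,1) cc: {S}
  cell(1,2) ca: {A,B}
  cell(0,2) cca: {S}

S ∈ T[0,2] ⇒ YES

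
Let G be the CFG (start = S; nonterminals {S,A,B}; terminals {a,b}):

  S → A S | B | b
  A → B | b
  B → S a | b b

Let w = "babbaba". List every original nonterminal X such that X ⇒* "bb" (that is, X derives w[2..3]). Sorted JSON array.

CNF form of G:
  S -> A S | S T0 | T1 T1 | b
  A -> S T0 | T1 T1 | b
  B -> S T0 | T1 T1
  T0 -> a
  T1 -> b

CYK table (by increasing span), restricted to cells inside w[2..3]:
  [2..2]={A,S,T1}  "b"  orig:{A,S}
  [3..3]={A,S,T1}  "b"  orig:{A,S}
  [2..3]={A,B,S}  "bb"

Original NTs in T[2,3] deriving "bb": ["A", "B", "S"]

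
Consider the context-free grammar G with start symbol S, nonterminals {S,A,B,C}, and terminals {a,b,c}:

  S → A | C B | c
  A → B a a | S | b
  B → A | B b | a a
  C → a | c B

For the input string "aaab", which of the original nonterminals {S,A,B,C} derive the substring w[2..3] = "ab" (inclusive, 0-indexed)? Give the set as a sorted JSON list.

CNF form of G:
  S -> B X5 | C B | b | c
  A -> B X3 | C B | b | c
  B -> B T1 | B X4 | C B | T0 T0 | b | c
  C -> T2 B | a
  T0 -> a
  T1 -> b
  T2 -> c
  X3 -> T0 T0
  X4 -> T0 T0
  X5 -> T0 T0

CYK table (by increasing span) — only the sub-triangle for w[2..3]:
  cell(2,2) a: {C,T0}  orig:{C}
  cell(3,3) b: {A,B,S,T1}  orig:{A,B,S}
  cell(2,3) ab: {A,B,S}

Original NTs in T[2,3] deriving "ab": ["A", "B", "S"]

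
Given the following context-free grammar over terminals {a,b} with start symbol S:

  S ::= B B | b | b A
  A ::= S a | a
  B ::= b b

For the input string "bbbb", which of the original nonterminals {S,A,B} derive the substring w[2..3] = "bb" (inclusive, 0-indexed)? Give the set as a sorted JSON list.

Convert to CNF:
  S -> B B | T1 A | b
  A -> S T0 | a
  B -> T1 T1
  T0 -> a
  T1 -> b

Fill CYK table bottom-up (cells [i..j] with 2 ≤ i ≤ j ≤ 3 only):
  cell(2,2) b: {S,T1}  orig:{S}
  cell(3,3) b: {S,T1}  orig:{S}
  cell(2,3) bb: {B}

Original NTs in T[2,3] deriving "bb": ["B"]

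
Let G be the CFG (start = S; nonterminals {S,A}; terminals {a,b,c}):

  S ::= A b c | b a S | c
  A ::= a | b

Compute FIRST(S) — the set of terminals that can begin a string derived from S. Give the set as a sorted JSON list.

FIRST sets, iterate to fixpoint:
pass 1:
  A via A→a: +{a}
  A via A→b: +{b}
  S via S→A b c: +{a,b}
  S via S→c: +{c}
  FIRST[S]={a,b,c}  FIRST[A]={a,b}
pass 2: done
  FIRST[S]={a,b,c}  FIRST[A]={a,b}

FIRST(S) = ["a", "b", "c"]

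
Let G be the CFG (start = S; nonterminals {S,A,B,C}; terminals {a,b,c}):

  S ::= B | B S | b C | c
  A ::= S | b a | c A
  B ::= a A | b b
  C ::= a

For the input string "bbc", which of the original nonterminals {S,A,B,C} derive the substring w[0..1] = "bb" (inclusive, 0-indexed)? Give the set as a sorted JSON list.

CNF form of G:
  S -> B S | T0 A | T1 C | T1 T1 | c
  A -> B S | T0 A | T1 C | T1 T0 | T1 T1 | T2 A | c
  B -> T0 A | T1 T1
  C -> a
  T0 -> a
  T1 -> b
  T2 -> c

CYK table (by increasing span), restricted to cells inside w[0..1]:
  T[0,0] 'b' = {T1}  orig:{}
  T[1,1] 'b' = {T1}  orig:{}
  T[0,1] 'bb' = {A,B,S}

Original NTs in T[0,1] deriving "bb": ["A", "B", "S"]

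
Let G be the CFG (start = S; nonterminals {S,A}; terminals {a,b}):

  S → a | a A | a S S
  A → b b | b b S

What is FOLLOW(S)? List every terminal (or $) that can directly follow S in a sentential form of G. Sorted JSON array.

FIRST sets, iterate to fixpoint:
round 1:
  A via A→b b: +{b}
  S via S→a: +{a}
  S: {a}  A: {b}
round 2: — fixpoint
  S: {a}  A: {b}

FOLLOW iteration:
seed FOLLOW(S) with $
[1]
  S→a A: FOLLOW(A) ⊇ FOLLOW(S) ⊇ {$}; new: +{$}
  S→a S S: FOLLOW(S) ⊇ FIRST(S) = {a}; new: +{a}
  S: {$,a}  A: {$}
[2]
  S→a A: FOLLOW(A) ⊇ FOLLOW(S) ⊇ {$,a}; new: +{a}
  S: {$,a}  A: {$,a}
[3] (no change)
  S: {$,a}  A: {$,a}

FOLLOW(S) = ["$", "a"]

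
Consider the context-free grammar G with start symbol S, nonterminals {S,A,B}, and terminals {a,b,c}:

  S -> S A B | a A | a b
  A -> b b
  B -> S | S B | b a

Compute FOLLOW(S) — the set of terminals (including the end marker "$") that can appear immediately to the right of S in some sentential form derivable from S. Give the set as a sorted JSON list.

Compute FIRST by fixpoint:
round 1:
  A via A→b b: +{b}
  B via B→b a: +{b}
  S via S→a A: +{a}
  FIRST(S)={a}  FIRST(A)={b}  FIRST(B)={b}
round 2:
  B via B→S: +{a}
  FIRST(S)={a}  FIRST(A)={b}  FIRST(B)={a,b}
round 3: (no change)
  FIRST(S)={a}  FIRST(A)={b}  FIRST(B)={a,b}

Compute FOLLOW by fixpoint:
seed FOLLOW(S) with $
iter 1:
  B→S B: FOLLOW(S) ⊇ FIRST(B) = {a,b}; new: +{a,b}
  S→S A B: FOLLOW(A) ⊇ FIRST(B) = {a,b}; new: +{a,b}
  S→S A B: FOLLOW(B) ⊇ FOLLOW(S) ⊇ {$,a,b}; new: +{$,a,b}
  S→a A: FOLLOW(A) ⊇ FOLLOW(S) ⊇ {$,a,b}; new: +{$}
  S: {$,a,b}  A: {$,a,b}  B: {$,a,b}
iter 2: (no change)
  S: {$,a,b}  A: {$,a,b}  B: {$,a,b}

FOLLOW(S) = ["$", "a", "b"]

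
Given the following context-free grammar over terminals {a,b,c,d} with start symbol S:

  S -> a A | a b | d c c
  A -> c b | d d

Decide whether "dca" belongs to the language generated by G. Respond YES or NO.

Convert to CNF:
  S -> T2 X4 | T3 A | T3 T1
  A -> T0 T1 | T2 T2
  T0 -> c
  T1 -> b
  T2 -> d
  T3 -> a
  X4 -> T0 T0

CYK table (by increasing span):
  [0..0]={T2}  "d"  orig:{}
  [1..1]={T0}  "c"  orig:{}
  [2..2]={T3}  "a"  orig:{}
  [0..1]=∅  "dc"
  [1..2]=∅  "ca"
  [0..2]=∅  "dca"

S ∉ T[0,2] ⇒ NO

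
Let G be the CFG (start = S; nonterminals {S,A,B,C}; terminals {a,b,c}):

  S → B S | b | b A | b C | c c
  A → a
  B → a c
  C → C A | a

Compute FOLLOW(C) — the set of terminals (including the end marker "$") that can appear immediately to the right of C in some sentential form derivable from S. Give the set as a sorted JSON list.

FIRST sets, iterate to fixpoint:
pass 1:
  A via A→a: +{a}
  B via B→a c: +{a}
  C via C→a: +{a}
  S via S→B S: +{a}
  S via S→b: +{b}
  S via S→c c: +{c}
  FIRST[S]={a,b,c}  FIRST[A]={a}  FIRST[B]={a}  FIRST[C]={a}
pass 2: — fixpoint
  FIRST[S]={a,b,c}  FIRST[A]={a}  FIRST[B]={a}  FIRST[C]={a}

FOLLOW iteration:
FOLLOW(S) := {$}
[1]
  C→C A: FOLLOW(C) ⊇ FIRST(A) = {a}; new: +{a}
  C→C A: FOLLOW(A) ⊇ FOLLOW(C) ⊇ {a}; new: +{a}
  S→B S: FOLLOW(B) ⊇ FIRST(S) = {a,b,c}; new: +{a,b,c}
  S→b A: FOLLOW(A) ⊇ FOLLOW(S) ⊇ {$}; new: +{$}
  S→b C: FOLLOW(C) ⊇ FOLLOW(S) ⊇ {$}; new: +{$}
  S: {$}  A: {$,a}  B: {a,b,c}  C: {$,a}
[2] — fixpoint
  S: {$}  A: {$,a}  B: {a,b,c}  C: {$,a}

FOLLOW(C) = ["$", "a"]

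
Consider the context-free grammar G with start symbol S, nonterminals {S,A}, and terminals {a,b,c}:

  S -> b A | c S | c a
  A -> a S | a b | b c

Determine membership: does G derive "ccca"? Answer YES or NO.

CNF form of G:
  S -> T1 A | T2 S | T2 T0
  A -> T0 S | T0 T1 | T1 T2
  T0 -> a
  T1 -> b
  T2 -> c

Fill CYK table bottom-up:
  [0..0]={T2}  "c"  orig:{}
  [1..1]={T2}  "c"  orig:{}
  [2..2]={T2}  "c"  orig:{}
  [3..3]={T0}  "a"  orig:{}
  [0..1]=∅  "cc"
  [1..2]=∅  "cc"
  [2..3]={S}  "ca"
  [0..2]=∅  "ccc"
  [1..3]={S}  "cca"
  [0..3]={S}  "ccca"

S ∈ T[0,3] ⇒ YES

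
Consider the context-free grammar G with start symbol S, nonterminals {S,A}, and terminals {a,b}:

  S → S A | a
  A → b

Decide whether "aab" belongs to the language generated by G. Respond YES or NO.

CNF form of G:
  S -> S A | a
  A -> b

CYK fill:
  T[0,0] 'a' = {S}
  T[1,1] 'a' = {S}
  T[2,2] 'b' = {A}
  T[0,1] 'aa' = ∅
  T[1,2] 'ab' = {S}
  T[0,2] 'aab' = ∅

S ∉ T[0,2] ⇒ NO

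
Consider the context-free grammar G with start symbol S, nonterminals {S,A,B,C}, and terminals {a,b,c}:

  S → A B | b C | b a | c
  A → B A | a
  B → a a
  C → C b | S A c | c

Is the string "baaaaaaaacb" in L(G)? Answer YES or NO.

Convert to CNF:
  S -> A B | T1 C | T1 T0 | c
  A -> B A | a
  B -> T0 T0
  C -> C T1 | S X3 | c
  T0 -> a
  T1 -> b
  T2 -> c
  X3 -> A T2

Fill CYK table bottom-up:
  T[0,0] 'b' = {T1}  orig:{}
  T[1,1] 'a' = {A,T0}  orig:{A}
  T[2,2] 'a' = {A,T0}  orig:{A}
  T[3,3] 'a' = {A,T0}  orig:{A}
  T[4,4] 'a' = {A,T0}  orig:{A}
  T[5,5] 'a' = {A,T0}  orig:{A}
  T[6,6] 'a' = {A,T0}  orig:{A}
  T[7,7] 'a' = {A,T0}  orig:{A}
  T[8,8] 'a' = {A,T0}  orig:{A}
  T[9,9] 'c' = {C,S,T2}  orig:{C,S}
  T[10,10] 'b' = {T1}  orig:{}
  T[0,1] 'ba' = {S}
  T[1,2] 'aa' = {B}
  T[2,3] 'aa' = {B}
  T[3,4] 'aa' = {B}
  T[4,5] 'aa' = {B}
  T[5,6] 'aa' = {B}
  T[6,7] 'aa' = {B}
  T[7,8] 'aa' = {B}
  T[8,9] 'ac' = {X3}  orig:{}
  T[9,10] 'cb' = {C}
  T[0,2] 'baa' = ∅
  T[1,3] 'aaa' = {A,S}
  T[2,4] 'aaa' = {A,S}
  T[3,5] 'aaa' = {A,S}
  T[4,6] 'aaa' = {A,S}
  T[5,7] 'aaa' = {A,S}
  T[6,8] 'aaa' = {A,S}
  T[7,9] 'aac' = ∅
  T[8,10] 'acb' = ∅
  T[0,3] 'baaa' = ∅
  T[1,4] 'aaaa' = ∅
  T[2,5] 'aaaa' = ∅
  T[3,6] 'aaaa' = ∅
  T[4,7] 'aaaa' = ∅
  T[5,8] 'aaaa' = ∅
  T[6,9] 'aaac' = {X3}  orig:{}
  T[7,10] 'aacb' = ∅
  T[0,4] 'baaaa' = ∅
  T[1,5] 'aaaaa' = {A,S}
  T[2,6] 'aaaaa' = {A,S}
  T[3,7] 'aaaaa' = {A,S}
  T[4,8] 'aaaaa' = {A,S}
  T[5,9] 'aaaac' = {C}
  T[6,10] 'aaacb' = ∅
  T[0,5] 'baaaaa' = ∅
  T[1,6] 'aaaaaa' = ∅
  T[2,7] 'aaaaaa' = ∅
  T[3,8] 'aaaaaa' = ∅
  T[4,9] 'aaaaac' = {X3}  orig:{}
  T[5,10] 'aaaacb' = {C}
  T[0,6] 'baaaaaa' = ∅
  T[1,7] 'aaaaaaa' = {A,S}
  T[2,8] 'aaaaaaa' = {A,S}
  T[3,9] 'aaaaaac' = {C}
  T[4,10] 'aaaaacb' = ∅
  T[0,7] 'baaaaaaa' = ∅
  T[1,8] 'aaaaaaaa' = ∅
  T[2,9] 'aaaaaaac' = {X3}  orig:{}
  T[3,10] 'aaaaaacb' = {C}
  T[0,8] 'baaaaaaaa' = ∅
  T[1,9] 'aaaaaaaac' = {C}
  T[2,10] 'aaaaaaacb' = ∅
  T[0,9] 'baaaaaaaac' = {C,S}
  T[1,10] 'aaaaaaaacb' = {C}
  T[0,10] 'baaaaaaaacb' = {C,S}

S ∈ T[0,10] ⇒ YES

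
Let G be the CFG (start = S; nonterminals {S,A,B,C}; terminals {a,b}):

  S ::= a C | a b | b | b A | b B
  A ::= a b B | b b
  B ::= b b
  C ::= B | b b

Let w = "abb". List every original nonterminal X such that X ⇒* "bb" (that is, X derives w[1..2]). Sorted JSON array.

CNF form of G:
  S -> T0 C | T0 T1 | T1 A | T1 B | b
  A -> T0 X2 | T1 T1
  B -> T1 T1
  C -> T1 T1
  T0 -> a
  T1 -> b
  X2 -> T1 B

CYK fill (cells [i..j] with 1 ≤ i ≤ j ≤ 2 only):
  cell(1,1) b: {S,T1}  orig:{S}
  cell(2,2) b: {S,T1}  orig:{S}
  cell(1,2) bb: {A,B,C}

Original NTs in T[1,2] deriving "bb": ["A", "B", "C"]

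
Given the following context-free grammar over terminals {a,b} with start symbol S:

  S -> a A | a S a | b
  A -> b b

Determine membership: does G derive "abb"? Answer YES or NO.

CNF form of G:
  S -> T1 A | T1 X2 | b
  A -> T0 T0
  T0 -> b
  T1 -> a
  X2 -> S T1

CYK fill:
  T[0,0] 'a' = {T1}  orig:{}
  T[1,1] 'b' = {S,T0}  orig:{S}
  T[2,2] 'b' = {S,T0}  orig:{S}
  T[0,1] 'ab' = ∅
  T[1,2] 'bb' = {A}
  T[0,2] 'abb' = {S}

S ∈ T[0,2] ⇒ YES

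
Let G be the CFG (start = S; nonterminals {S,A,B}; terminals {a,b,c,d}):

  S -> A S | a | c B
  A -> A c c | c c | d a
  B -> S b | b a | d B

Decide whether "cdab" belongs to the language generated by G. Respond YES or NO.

CNF form of G:
  S -> A S | T0 B | a
  A -> A X4 | T0 T0 | T1 T2
  B -> S T3 | T1 B | T3 T2
  T0 -> c
  T1 -> d
  T2 -> a
  T3 -> b
  X4 -> T0 T0

Fill CYK table bottom-up:
  cell(0,0) c: {T0}  orig:{}
  cell(1,1) d: {T1}  orig:{}
  cell(2,2) a: {S,T2}  orig:{S}
  cell(3,3) b: {T3}  orig:{}
  cell(0,1) cd: ∅
  cell(1,2) da: {A}
  cell(2,3) ab: {B}
  cell(0,2) cda: ∅
  cell(1,3) dab: {B}
  cell(0,3) cdab: {S}

S ∈ T[0,3] ⇒ YES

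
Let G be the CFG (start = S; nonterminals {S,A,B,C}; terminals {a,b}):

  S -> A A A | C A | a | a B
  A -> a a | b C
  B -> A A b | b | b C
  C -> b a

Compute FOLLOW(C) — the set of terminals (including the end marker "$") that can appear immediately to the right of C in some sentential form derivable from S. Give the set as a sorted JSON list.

FIRST iteration:
iter 1:
  A via A→a a: +{a}
  A via A→b C: +{b}
  B via B→A A b: +{a,b}
  C via C→b a: +{b}
  S via S→A A A: +{a,b}
  FIRST(S)={a,b}  FIRST(A)={a,b}  FIRST(B)={a,b}  FIRST(C)={b}
iter 2: done
  FIRST(S)={a,b}  FIRST(A)={a,b}  FIRST(B)={a,b}  FIRST(C)={b}

FOLLOW sets:
seed FOLLOW(S) with $
round 1:
  B→A A b: FOLLOW(A) ⊇ FIRST(A) = {a,b}; new: +{a,b}
  S→A A A: FOLLOW(A) ⊇ FOLLOW(S) ⊇ {$}; new: +{$}
  S→C A: FOLLOW(C) ⊇ FIRST(A) = {a,b}; new: +{a,b}
  S→a B: FOLLOW(B) ⊇ FOLLOW(S) ⊇ {$}; new: +{$}
  FOLLOW(S)={$}  FOLLOW(A)={$,a,b}  FOLLOW(B)={$}  FOLLOW(C)={a,b}
round 2:
  A→b C: FOLLOW(C) ⊇ FOLLOW(A) ⊇ {$,a,b}; new: +{$}
  FOLLOW(S)={$}  FOLLOW(A)={$,a,b}  FOLLOW(B)={$}  FOLLOW(C)={$,a,b}
round 3: — fixpoint
  FOLLOW(S)={$}  FOLLOW(A)={$,a,b}  FOLLOW(B)={$}  FOLLOW(C)={$,a,b}

FOLLOW(C) = ["$", "a", "b"]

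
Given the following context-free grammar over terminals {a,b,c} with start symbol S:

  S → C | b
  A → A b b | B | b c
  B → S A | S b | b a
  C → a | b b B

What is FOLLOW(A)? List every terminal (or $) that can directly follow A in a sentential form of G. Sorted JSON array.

Compute FIRST by fixpoint:
round 1:
  A via A→b c: +{b}
  B via B→b a: +{b}
  C via C→a: +{a}
  C via C→b b B: +{b}
  S via S→C: +{a,b}
  FIRST[S]={a,b}  FIRST[A]={b}  FIRST[B]={b}  FIRST[C]={a,b}
round 2:
  B via B→S A: +{a}
  FIRST[S]={a,b}  FIRST[A]={b}  FIRST[B]={a,b}  FIRST[C]={a,b}
round 3:
  A via A→B: +{a}
  FIRST[S]={a,b}  FIRST[A]={a,b}  FIRST[B]={a,b}  FIRST[C]={a,b}
round 4: (stable)
  FIRST[S]={a,b}  FIRST[A]={a,b}  FIRST[B]={a,b}  FIRST[C]={a,b}

FOLLOW iteration:
FOLLOW(S) := {$}
pass 1:
  A→A b b: FOLLOW(A) ⊇ FIRST(b) = {b}; new: +{b}
  A→B: FOLLOW(B) ⊇ FOLLOW(A) ⊇ {b}; new: +{b}
  B→S A: FOLLOW(S) ⊇ FIRST(A) = {a,b}; new: +{a,b}
  S→C: FOLLOW(C) ⊇ FOLLOW(S) ⊇ {$,a,b}; new: +{$,a,b}
  S: {$,a,b}  A: {b}  B: {b}  C: {$,a,b}
pass 2:
  C→b b B: FOLLOW(B) ⊇ FOLLOW(C) ⊇ {$,a,b}; new: +{$,a}
  S: {$,a,b}  A: {b}  B: {$,a,b}  C: {$,a,b}
pass 3:
  B→S A: FOLLOW(A) ⊇ FOLLOW(B) ⊇ {$,a,b}; new: +{$,a}
  S: {$,a,b}  A: {$,a,b}  B: {$,a,b}  C: {$,a,b}
pass 4: (stable)
  S: {$,a,b}  A: {$,a,b}  B: {$,a,b}  C: {$,a,b}

FOLLOW(A) = ["$", "a", "b"]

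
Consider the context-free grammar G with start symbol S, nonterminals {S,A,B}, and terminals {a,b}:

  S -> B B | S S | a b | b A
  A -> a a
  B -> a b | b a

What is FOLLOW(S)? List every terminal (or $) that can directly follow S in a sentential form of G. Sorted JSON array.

FIRST sets, iterate to fixpoint:
[1]
  A via A→a a: +{a}
  B via B→a b: +{a}
  B via B→b a: +{b}
  S via S→B B: +{a,b}
  FIRST[S]={a,b}  FIRST[A]={a}  FIRST[B]={a,b}
[2] — fixpoint
  FIRST[S]={a,b}  FIRST[A]={a}  FIRST[B]={a,b}

FOLLOW iteration:
FOLLOW(S) := {$}
[1]
  S→B B: FOLLOW(B) ⊇ FIRST(B) = {a,b}; new: +{a,b}
  S→B B: FOLLOW(B) ⊇ FOLLOW(S) ⊇ {$}; new: +{$}
  S→S S: FOLLOW(S) ⊇ FIRST(S) = {a,b}; new: +{a,b}
  S→b A: FOLLOW(A) ⊇ FOLLOW(S) ⊇ {$,a,b}; new: +{$,a,b}
  FOLLOW(S)={$,a,b}  FOLLOW(A)={$,a,b}  FOLLOW(B)={$,a,b}
[2] (stable)
  FOLLOW(S)={$,a,b}  FOLLOW(A)={$,a,b}  FOLLOW(B)={$,a,b}

FOLLOW(S) = ["$", "a", "b"]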